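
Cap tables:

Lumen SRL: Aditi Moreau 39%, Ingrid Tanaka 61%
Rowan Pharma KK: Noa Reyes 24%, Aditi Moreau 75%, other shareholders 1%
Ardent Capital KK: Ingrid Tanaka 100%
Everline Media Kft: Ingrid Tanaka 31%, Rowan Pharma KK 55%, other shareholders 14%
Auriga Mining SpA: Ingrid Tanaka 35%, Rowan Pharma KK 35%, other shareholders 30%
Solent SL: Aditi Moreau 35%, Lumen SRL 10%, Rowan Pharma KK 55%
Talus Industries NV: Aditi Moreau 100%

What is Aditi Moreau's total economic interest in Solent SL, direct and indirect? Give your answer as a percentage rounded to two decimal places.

80.15%

Aditi reaches Solent along 3 paths.
Direct stake: 35% = 35%.
Via Lumen: 39% × 10% = 3.9%.
Via Rowan: 75% × 55% = 41.25%.
Total: 35% + 3.9% + 41.25% = 80.15%.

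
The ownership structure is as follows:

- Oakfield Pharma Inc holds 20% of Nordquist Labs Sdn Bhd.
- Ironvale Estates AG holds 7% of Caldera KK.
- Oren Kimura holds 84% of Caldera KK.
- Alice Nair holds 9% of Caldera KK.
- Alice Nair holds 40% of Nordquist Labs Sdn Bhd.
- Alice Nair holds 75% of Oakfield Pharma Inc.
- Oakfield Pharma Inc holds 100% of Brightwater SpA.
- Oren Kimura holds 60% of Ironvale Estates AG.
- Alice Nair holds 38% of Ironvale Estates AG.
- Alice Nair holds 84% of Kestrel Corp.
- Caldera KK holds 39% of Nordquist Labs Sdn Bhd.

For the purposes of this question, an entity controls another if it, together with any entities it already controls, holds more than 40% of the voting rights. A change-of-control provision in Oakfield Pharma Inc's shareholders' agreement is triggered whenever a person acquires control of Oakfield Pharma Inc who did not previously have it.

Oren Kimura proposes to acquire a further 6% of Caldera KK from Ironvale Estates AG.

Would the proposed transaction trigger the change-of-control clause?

The purchase adds only to Oren's holdings (Ironvale's stake shrinks), so Oren is the only person who could newly come to control Oakfield.
Oren holds 60% of Ironvale, so Oren controls Ironvale.
Oren and Ironvale together hold 84% + 7% = 91% of Caldera, so Oren controls Caldera.
Neither Oren nor any entity Oren controls holds any voting interest in Oakfield.
So before the transaction, Oren does not control Oakfield.
After the purchase, Oren's direct stake in Caldera rises to 84% + 6% = 90%, and Ironvale's stake falls to 1%.
Oren and Ironvale together hold 90% + 1% = 91% of Caldera, so Oren controls Caldera.
After the transaction, neither Oren nor any entity Oren controls holds a voting interest in Oakfield, so Oren still does not control it.
No new person acquires control, so the clause is not triggered.

No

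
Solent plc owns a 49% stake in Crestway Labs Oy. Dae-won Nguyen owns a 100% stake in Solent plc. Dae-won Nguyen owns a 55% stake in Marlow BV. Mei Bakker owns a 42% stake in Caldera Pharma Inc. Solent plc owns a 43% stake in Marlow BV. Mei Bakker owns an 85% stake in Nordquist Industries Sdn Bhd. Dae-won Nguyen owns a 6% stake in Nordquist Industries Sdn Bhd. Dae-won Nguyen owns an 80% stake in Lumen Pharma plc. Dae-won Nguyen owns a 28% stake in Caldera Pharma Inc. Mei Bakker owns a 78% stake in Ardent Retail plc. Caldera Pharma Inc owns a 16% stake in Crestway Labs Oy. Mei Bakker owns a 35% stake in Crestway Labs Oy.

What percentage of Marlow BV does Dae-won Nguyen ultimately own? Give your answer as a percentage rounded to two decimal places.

98.00%

Dae-won reaches Marlow along 2 paths.
Direct stake: 55% = 55%.
Via Solent: 100% × 43% = 43%.
Total: 55% + 43% = 98%.
Rounded: 98.00%.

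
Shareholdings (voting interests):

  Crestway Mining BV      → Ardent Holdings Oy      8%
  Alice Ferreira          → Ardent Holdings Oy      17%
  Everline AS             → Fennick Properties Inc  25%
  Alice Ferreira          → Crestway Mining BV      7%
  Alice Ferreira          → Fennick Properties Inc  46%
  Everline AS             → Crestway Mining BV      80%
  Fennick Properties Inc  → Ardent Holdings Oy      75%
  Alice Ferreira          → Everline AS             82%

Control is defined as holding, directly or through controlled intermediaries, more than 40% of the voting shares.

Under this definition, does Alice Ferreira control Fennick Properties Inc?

Alice holds 82% of Everline, so Alice controls Everline.
Everline and Alice together hold 25% + 46% = 71% of Fennick, so Alice controls Fennick.

Yes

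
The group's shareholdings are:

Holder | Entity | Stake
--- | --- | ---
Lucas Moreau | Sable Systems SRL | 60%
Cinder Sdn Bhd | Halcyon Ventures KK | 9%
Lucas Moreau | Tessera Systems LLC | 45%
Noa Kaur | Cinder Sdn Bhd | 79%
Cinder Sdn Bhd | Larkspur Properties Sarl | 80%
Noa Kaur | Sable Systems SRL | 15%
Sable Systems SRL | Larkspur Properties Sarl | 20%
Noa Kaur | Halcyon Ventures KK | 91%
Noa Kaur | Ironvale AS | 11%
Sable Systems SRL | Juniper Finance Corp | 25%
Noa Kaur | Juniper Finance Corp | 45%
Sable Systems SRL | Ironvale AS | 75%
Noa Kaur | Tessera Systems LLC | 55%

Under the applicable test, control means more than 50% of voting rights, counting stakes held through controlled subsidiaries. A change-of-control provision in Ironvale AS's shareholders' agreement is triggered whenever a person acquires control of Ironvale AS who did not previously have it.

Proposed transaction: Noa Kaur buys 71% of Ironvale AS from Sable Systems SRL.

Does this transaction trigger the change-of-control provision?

The purchase adds only to Noa's holdings (Sable's stake shrinks), so Noa is the only person who could newly come to control Ironvale.
Noa holds 55% of Tessera, so Noa controls Tessera.
Noa holds 79% of Cinder, so Noa controls Cinder.
Cinder holds 80% of Larkspur, so Noa controls Larkspur.
Noa and Cinder together hold 91% + 9% = 100% of Halcyon, so Noa controls Halcyon.
In Ironvale, Noa's side holds only 11%, not > 50%.
So before the transaction, Noa does not control Ironvale.
After the purchase, Noa's direct stake in Ironvale rises to 11% + 71% = 82%, and Sable's stake falls to 4%.
Noa holds 82% of Ironvale, so Noa controls Ironvale.
Noa did not control Ironvale before and does after, so the clause is triggered.

Yes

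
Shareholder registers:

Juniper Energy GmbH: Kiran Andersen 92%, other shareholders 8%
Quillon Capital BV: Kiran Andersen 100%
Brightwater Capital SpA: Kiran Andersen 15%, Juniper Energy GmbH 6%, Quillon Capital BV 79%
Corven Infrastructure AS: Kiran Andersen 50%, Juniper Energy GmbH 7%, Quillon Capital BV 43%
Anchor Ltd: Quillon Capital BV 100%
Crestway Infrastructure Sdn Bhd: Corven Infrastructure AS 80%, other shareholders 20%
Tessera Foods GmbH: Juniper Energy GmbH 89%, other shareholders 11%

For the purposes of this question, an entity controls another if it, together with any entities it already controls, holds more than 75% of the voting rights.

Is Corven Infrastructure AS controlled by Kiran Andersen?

Kiran holds 92% of Juniper, so Kiran controls Juniper.
Kiran holds 100% of Quillon, so Kiran controls Quillon.
Kiran and Juniper and Quillon together hold 50% + 7% + 43% = 100% of Corven, so Kiran controls Corven.

Yes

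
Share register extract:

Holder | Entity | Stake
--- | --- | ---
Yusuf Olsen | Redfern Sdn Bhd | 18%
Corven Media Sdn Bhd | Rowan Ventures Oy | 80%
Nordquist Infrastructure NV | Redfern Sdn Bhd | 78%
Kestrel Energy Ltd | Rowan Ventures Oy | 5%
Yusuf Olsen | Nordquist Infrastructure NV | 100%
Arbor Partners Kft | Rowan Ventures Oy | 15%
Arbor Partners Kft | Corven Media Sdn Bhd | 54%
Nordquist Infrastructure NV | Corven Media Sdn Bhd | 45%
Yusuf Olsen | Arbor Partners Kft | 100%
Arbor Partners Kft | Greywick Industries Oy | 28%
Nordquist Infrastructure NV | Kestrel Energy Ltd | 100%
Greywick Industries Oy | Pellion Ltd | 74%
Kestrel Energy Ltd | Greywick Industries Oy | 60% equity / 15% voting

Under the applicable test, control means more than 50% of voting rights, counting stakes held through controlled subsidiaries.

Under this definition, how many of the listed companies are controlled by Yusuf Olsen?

Yusuf holds 100% of Arbor, so Yusuf controls Arbor.
Yusuf holds 100% of Nordquist, so Yusuf controls Nordquist.
Nordquist holds 100% of Kestrel, so Yusuf controls Kestrel.
Nordquist and Arbor together hold 45% + 54% = 99% of Corven, so Yusuf controls Corven.
Nordquist and Yusuf together hold 78% + 18% = 96% of Redfern, so Yusuf controls Redfern.
Corven and Kestrel and Arbor together hold 80% + 5% + 15% = 100% of Rowan, so Yusuf controls Rowan.
No other company's threshold is met.
Yusuf controls 6 companies.

6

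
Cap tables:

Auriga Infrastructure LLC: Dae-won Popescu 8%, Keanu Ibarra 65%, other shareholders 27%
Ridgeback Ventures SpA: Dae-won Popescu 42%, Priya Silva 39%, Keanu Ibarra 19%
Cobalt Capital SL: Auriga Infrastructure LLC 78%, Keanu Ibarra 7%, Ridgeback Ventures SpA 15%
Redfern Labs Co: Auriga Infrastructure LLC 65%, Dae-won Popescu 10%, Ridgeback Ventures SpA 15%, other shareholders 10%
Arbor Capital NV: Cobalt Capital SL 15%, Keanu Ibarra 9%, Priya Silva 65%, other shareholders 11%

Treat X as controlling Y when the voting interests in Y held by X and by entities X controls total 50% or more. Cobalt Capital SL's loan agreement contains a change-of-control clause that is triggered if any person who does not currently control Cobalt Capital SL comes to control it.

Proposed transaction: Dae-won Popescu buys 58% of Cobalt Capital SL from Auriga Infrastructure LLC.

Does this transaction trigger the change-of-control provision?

Yes

The purchase adds only to Dae-won's holdings (Auriga's stake shrinks), so Dae-won is the only person who could newly come to control Cobalt.
Dae-won's largest direct stake is 42% in Ridgeback, which does not meet the threshold, so Dae-won controls no company.
Neither Dae-won nor any entity Dae-won controls holds any voting interest in Cobalt.
So before the transaction, Dae-won does not control Cobalt.
After the purchase, Dae-won holds 58% of Cobalt directly, and Auriga's stake falls to 20%.
Dae-won holds 58% of Cobalt, so Dae-won controls Cobalt.
Dae-won did not control Cobalt before and does after, so the clause is triggered.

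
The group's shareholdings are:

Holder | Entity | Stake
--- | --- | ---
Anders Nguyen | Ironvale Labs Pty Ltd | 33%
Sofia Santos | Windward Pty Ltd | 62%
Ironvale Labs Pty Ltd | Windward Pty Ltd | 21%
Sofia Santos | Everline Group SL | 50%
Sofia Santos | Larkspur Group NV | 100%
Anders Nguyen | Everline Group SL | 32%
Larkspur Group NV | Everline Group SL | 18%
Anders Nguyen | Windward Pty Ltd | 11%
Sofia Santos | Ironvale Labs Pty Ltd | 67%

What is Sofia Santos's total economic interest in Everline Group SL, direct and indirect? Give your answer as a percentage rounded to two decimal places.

Sofia reaches Everline along 2 paths.
Direct stake: 50% = 50%.
Via Larkspur: 100% × 18% = 18%.
Total: 50% + 18% = 68%.
Rounded: 68.00%.

68.00%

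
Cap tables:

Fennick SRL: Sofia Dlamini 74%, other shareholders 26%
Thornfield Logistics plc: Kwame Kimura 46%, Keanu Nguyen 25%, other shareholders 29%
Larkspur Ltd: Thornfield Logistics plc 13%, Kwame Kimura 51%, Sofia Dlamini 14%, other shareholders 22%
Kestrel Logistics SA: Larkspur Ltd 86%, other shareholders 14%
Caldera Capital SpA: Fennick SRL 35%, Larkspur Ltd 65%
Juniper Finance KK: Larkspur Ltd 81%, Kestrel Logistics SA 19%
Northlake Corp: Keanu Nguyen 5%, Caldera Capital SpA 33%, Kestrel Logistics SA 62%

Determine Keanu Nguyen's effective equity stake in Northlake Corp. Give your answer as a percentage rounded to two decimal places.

7.43%

Keanu reaches Northlake along 3 paths.
Direct stake: 5% = 5%.
Via Thornfield → Larkspur → Caldera: 25% × 13% × 65% × 33% = 0.697125%.
Via Thornfield → Larkspur → Kestrel: 25% × 13% × 86% × 62% = 1.7329%.
Total: 5% + 0.697125% + 1.7329% = 7.430025%.
Rounded: 7.43%.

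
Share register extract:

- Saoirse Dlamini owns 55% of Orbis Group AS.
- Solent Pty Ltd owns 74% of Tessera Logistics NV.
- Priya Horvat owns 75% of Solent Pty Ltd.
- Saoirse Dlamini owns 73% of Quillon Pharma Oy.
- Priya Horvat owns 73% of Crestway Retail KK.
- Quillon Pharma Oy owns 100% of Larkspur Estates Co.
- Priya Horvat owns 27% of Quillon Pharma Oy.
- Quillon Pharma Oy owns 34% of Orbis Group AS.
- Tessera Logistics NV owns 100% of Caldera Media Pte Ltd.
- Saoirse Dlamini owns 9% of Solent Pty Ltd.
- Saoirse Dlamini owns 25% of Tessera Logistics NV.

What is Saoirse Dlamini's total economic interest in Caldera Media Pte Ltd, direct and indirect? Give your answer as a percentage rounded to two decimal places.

31.66%

Saoirse reaches Caldera along 2 paths.
Via Tessera: 25% × 100% = 25%.
Via Solent → Tessera: 9% × 74% × 100% = 6.66%.
Total: 25% + 6.66% = 31.66%.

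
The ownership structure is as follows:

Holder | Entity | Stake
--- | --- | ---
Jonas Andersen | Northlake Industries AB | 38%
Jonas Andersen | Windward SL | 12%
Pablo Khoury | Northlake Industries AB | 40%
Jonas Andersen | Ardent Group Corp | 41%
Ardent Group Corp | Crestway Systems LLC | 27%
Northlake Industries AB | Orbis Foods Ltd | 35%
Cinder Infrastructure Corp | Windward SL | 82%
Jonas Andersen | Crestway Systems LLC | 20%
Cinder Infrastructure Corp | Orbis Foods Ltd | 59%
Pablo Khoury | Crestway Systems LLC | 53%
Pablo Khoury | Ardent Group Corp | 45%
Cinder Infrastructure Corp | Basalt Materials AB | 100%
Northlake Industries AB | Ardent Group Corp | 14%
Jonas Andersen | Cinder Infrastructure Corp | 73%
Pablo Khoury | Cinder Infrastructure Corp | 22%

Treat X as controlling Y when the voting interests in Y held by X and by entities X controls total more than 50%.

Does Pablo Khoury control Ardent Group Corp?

Pablo holds 53% of Crestway, so Pablo controls Crestway.
In Ardent, Pablo's side holds only 45%, not > 50%.
So Pablo does not control Ardent.

No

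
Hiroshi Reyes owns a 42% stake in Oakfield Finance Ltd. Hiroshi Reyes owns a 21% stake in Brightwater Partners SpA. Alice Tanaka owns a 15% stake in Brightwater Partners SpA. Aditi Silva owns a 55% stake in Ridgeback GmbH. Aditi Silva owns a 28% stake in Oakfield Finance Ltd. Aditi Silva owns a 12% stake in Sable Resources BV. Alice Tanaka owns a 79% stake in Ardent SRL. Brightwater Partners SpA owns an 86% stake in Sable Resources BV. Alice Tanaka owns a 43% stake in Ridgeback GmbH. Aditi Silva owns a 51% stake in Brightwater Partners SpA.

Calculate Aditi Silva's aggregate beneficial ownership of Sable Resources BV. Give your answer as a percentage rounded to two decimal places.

55.86%

Aditi reaches Sable along 2 paths.
Via Brightwater: 51% × 86% = 43.86%.
Direct stake: 12% = 12%.
Total: 43.86% + 12% = 55.86%.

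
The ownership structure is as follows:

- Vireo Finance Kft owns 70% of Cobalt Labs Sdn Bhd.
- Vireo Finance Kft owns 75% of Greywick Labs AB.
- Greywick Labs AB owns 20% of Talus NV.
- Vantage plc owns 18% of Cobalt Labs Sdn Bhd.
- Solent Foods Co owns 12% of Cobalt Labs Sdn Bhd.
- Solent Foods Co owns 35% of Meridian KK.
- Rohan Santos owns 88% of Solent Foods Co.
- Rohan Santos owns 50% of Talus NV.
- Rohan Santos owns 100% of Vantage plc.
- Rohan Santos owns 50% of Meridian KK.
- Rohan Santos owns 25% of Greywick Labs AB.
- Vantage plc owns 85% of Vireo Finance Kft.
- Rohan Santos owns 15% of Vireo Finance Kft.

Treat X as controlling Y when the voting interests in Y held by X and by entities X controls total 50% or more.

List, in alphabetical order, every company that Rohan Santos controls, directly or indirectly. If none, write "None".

Cobalt Labs Sdn Bhd, Greywick Labs AB, Meridian KK, Solent Foods Co, Talus NV, Vantage plc, Vireo Finance Kft

Rohan holds 100% of Vantage, so Rohan controls Vantage.
Rohan holds 88% of Solent, so Rohan controls Solent.
Rohan and Vantage together hold 15% + 85% = 100% of Vireo, so Rohan controls Vireo.
Solent and Rohan together hold 35% + 50% = 85% of Meridian, so Rohan controls Meridian.
Vireo and Rohan together hold 75% + 25% = 100% of Greywick, so Rohan controls Greywick.
Solent and Vireo and Vantage together hold 12% + 70% + 18% = 100% of Cobalt, so Rohan controls Cobalt.
Greywick and Rohan together hold 20% + 50% = 70% of Talus, so Rohan controls Talus.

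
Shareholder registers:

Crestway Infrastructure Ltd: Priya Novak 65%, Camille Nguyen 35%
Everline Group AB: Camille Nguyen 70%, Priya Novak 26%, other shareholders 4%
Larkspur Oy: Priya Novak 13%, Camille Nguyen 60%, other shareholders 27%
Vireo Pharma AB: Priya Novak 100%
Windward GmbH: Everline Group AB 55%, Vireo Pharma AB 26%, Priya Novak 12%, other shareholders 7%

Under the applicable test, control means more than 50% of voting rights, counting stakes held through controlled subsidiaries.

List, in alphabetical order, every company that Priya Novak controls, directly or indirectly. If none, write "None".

Priya holds 65% of Crestway, so Priya controls Crestway.
Priya holds 100% of Vireo, so Priya controls Vireo.
No other company's threshold is met.

Crestway Infrastructure Ltd, Vireo Pharma AB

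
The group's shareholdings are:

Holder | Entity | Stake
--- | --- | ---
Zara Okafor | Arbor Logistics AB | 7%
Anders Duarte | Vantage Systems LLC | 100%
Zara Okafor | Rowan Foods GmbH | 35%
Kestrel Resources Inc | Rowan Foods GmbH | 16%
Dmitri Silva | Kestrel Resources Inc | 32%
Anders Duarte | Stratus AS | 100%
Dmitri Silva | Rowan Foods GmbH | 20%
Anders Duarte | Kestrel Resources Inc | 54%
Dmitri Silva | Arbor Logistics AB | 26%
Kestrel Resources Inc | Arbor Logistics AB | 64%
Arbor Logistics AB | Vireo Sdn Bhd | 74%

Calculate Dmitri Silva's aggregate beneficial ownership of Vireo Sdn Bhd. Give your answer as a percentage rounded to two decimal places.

34.40%

Dmitri reaches Vireo along 2 paths.
Via Kestrel → Arbor: 32% × 64% × 74% = 15.1552%.
Via Arbor: 26% × 74% = 19.24%.
Total: 15.1552% + 19.24% = 34.3952%.
Rounded: 34.40%.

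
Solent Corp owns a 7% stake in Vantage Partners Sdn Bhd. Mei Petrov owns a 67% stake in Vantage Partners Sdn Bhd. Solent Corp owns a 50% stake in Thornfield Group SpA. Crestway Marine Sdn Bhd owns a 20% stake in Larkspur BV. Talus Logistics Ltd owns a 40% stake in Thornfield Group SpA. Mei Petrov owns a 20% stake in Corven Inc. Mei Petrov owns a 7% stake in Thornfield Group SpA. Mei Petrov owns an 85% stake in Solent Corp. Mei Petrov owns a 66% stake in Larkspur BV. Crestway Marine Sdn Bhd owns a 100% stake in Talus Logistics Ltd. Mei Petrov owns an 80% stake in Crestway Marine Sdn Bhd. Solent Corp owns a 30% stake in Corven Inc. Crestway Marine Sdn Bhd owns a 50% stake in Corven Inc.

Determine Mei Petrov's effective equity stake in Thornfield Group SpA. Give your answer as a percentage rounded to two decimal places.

Mei reaches Thornfield along 3 paths.
Via Crestway → Talus: 80% × 100% × 40% = 32%.
Via Solent: 85% × 50% = 42.5%.
Direct stake: 7% = 7%.
Total: 32% + 42.5% + 7% = 81.5%.
Rounded: 81.50%.

81.50%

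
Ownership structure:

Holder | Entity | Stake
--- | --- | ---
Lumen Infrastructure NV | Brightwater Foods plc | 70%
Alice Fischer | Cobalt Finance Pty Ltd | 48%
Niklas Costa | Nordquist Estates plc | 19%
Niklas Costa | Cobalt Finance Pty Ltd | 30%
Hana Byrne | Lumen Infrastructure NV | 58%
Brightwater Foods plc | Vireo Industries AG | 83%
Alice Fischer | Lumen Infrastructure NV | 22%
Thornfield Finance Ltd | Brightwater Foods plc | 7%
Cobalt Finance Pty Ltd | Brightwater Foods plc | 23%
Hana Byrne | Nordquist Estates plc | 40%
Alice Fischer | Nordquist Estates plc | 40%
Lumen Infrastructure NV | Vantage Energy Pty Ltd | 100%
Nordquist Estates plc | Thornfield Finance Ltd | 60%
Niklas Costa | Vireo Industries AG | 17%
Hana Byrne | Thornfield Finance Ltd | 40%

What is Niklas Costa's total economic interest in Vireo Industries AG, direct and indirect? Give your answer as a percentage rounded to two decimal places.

23.39%

Niklas reaches Vireo along 3 paths.
Direct stake: 17% = 17%.
Via Cobalt → Brightwater: 30% × 23% × 83% = 5.727%.
Via Nordquist → Thornfield → Brightwater: 19% × 60% × 7% × 83% = 0.66234%.
Total: 17% + 5.727% + 0.66234% = 23.38934%.
Rounded: 23.39%.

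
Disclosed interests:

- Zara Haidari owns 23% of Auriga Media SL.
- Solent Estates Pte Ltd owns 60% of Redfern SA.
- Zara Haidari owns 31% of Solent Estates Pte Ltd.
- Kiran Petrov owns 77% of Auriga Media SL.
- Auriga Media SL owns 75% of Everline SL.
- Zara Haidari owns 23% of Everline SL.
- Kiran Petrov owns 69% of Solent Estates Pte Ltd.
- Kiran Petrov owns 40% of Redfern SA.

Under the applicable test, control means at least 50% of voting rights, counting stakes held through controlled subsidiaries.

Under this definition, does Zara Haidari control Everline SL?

Zara's largest direct stake is 31% in Solent, which does not meet the threshold, so Zara controls no company.
In Everline, Zara's side holds only 23%, not ≥ 50%.
So Zara does not control Everline.

No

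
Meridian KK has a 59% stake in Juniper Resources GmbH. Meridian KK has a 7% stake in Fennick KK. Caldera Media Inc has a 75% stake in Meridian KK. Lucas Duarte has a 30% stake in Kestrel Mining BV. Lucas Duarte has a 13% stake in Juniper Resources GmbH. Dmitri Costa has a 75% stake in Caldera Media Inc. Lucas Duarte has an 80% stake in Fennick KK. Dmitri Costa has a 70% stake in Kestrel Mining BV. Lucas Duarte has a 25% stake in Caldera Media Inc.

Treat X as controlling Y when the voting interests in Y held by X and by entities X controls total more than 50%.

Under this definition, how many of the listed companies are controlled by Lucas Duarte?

1

Lucas holds 80% of Fennick, so Lucas controls Fennick.
No other company's threshold is met.
Lucas controls 1 company.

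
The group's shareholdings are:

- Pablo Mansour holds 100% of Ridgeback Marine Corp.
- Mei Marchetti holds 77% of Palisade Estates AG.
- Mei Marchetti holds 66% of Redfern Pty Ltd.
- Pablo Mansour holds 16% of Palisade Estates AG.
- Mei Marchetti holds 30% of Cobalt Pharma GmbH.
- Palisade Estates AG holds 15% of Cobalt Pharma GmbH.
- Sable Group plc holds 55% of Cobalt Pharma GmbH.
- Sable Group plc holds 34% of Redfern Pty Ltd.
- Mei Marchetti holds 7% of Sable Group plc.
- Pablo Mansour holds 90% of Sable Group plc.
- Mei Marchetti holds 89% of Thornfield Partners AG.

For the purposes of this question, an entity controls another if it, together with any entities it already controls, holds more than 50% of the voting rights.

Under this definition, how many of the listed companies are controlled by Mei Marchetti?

Mei holds 77% of Palisade, so Mei controls Palisade.
Mei holds 89% of Thornfield, so Mei controls Thornfield.
Mei holds 66% of Redfern, so Mei controls Redfern.
No other company's threshold is met.
Mei controls 3 companies.

3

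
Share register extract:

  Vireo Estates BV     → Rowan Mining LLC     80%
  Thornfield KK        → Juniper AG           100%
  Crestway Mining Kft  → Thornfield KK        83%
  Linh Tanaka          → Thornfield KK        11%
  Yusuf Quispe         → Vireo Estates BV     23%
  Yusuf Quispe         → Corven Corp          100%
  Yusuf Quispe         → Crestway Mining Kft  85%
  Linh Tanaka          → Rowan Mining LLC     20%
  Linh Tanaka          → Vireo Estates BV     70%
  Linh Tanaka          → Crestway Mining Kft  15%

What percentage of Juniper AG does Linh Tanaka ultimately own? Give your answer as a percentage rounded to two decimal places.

Linh reaches Juniper along 2 paths.
Via Thornfield: 11% × 100% = 11%.
Via Crestway → Thornfield: 15% × 83% × 100% = 12.45%.
Total: 11% + 12.45% = 23.45%.

23.45%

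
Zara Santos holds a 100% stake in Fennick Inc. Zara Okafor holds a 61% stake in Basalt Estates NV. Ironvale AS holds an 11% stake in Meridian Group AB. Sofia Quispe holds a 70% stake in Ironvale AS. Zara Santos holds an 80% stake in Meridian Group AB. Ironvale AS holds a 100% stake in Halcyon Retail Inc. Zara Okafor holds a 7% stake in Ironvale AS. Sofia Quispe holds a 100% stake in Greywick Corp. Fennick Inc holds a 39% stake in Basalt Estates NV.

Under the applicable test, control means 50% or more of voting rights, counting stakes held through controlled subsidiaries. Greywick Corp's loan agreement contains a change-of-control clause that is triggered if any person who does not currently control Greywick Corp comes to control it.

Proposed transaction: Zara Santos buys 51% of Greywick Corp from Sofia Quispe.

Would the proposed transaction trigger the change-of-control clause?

The purchase adds only to Zara Santos's holdings (Sofia's stake shrinks), so Zara Santos is the only person who could newly come to control Greywick.
Zara Santos holds 100% of Fennick, so Zara Santos controls Fennick.
Zara Santos holds 80% of Meridian, so Zara Santos controls Meridian.
Neither Zara Santos nor any entity Zara Santos controls holds any voting interest in Greywick.
So before the transaction, Zara Santos does not control Greywick.
After the purchase, Zara Santos holds 51% of Greywick directly, and Sofia's stake falls to 49%.
Zara Santos holds 51% of Greywick, so Zara Santos controls Greywick.
Zara Santos did not control Greywick before and does after, so the clause is triggered.

Yes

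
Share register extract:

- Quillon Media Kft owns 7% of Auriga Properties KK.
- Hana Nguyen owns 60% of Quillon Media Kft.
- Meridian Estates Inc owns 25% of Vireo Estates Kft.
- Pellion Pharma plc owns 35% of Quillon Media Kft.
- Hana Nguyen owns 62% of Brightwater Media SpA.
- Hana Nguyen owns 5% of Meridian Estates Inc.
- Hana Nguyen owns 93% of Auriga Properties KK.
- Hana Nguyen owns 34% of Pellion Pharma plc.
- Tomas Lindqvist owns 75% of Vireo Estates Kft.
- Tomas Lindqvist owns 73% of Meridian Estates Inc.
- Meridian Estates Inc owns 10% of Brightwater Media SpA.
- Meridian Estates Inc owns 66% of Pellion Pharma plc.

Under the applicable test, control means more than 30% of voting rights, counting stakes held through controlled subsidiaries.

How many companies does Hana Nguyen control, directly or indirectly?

4

Hana holds 34% of Pellion, so Hana controls Pellion.
Hana holds 62% of Brightwater, so Hana controls Brightwater.
Hana and Pellion together hold 60% + 35% = 95% of Quillon, so Hana controls Quillon.
Hana and Quillon together hold 93% + 7% = 100% of Auriga, so Hana controls Auriga.
No other company's threshold is met.
Hana controls 4 companies.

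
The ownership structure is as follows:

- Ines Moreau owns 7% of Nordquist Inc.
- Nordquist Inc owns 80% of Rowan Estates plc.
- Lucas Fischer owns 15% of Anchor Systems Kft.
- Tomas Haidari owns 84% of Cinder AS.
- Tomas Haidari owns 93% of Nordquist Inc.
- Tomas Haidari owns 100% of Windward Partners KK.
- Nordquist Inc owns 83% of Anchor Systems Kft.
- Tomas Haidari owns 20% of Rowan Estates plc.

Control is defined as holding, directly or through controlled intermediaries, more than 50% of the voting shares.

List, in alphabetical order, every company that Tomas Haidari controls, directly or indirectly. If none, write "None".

Tomas holds 93% of Nordquist, so Tomas controls Nordquist.
Tomas holds 84% of Cinder, so Tomas controls Cinder.
Nordquist and Tomas together hold 80% + 20% = 100% of Rowan, so Tomas controls Rowan.
Tomas holds 100% of Windward, so Tomas controls Windward.
Nordquist holds 83% of Anchor, so Tomas controls Anchor.

Anchor Systems Kft, Cinder AS, Nordquist Inc, Rowan Estates plc, Windward Partners KK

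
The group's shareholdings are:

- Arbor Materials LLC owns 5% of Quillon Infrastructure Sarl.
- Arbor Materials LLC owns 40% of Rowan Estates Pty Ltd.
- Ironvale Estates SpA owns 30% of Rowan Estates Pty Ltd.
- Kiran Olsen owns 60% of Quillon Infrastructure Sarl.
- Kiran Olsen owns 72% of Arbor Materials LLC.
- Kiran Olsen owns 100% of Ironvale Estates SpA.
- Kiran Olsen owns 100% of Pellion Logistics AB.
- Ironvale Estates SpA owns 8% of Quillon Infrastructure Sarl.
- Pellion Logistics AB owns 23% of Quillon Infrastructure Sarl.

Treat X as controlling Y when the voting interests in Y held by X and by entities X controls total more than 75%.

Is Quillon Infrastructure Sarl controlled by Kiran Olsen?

Yes

Kiran holds 100% of Pellion, so Kiran controls Pellion.
Kiran holds 100% of Ironvale, so Kiran controls Ironvale.
Pellion and Kiran and Ironvale together hold 23% + 60% + 8% = 91% of Quillon, so Kiran controls Quillon.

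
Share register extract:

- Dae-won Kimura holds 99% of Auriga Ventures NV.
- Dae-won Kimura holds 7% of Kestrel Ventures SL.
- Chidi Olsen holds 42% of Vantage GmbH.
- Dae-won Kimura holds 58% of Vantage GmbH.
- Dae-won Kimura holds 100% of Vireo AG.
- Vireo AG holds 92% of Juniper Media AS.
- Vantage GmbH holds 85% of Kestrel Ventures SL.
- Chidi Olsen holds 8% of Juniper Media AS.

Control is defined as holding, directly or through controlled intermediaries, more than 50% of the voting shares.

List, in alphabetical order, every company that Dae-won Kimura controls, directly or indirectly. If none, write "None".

Auriga Ventures NV, Juniper Media AS, Kestrel Ventures SL, Vantage GmbH, Vireo AG

Dae-won holds 58% of Vantage, so Dae-won controls Vantage.
Dae-won holds 100% of Vireo, so Dae-won controls Vireo.
Vireo holds 92% of Juniper, so Dae-won controls Juniper.
Dae-won holds 99% of Auriga, so Dae-won controls Auriga.
Vantage and Dae-won together hold 85% + 7% = 92% of Kestrel, so Dae-won controls Kestrel.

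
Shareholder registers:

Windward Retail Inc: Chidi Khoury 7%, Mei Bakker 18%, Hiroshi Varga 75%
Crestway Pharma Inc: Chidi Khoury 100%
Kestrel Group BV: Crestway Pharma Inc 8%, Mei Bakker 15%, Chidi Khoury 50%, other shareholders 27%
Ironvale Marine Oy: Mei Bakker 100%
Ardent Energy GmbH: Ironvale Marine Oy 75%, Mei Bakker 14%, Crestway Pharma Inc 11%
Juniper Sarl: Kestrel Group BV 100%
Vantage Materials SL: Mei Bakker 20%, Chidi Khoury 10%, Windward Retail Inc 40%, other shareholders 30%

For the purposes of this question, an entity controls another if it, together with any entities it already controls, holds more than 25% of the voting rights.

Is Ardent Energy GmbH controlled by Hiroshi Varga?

No

Hiroshi holds 75% of Windward, so Hiroshi controls Windward.
Windward holds 40% of Vantage, so Hiroshi controls Vantage.
Neither Hiroshi nor any entity Hiroshi controls holds any voting interest in Ardent.
So Hiroshi does not control Ardent.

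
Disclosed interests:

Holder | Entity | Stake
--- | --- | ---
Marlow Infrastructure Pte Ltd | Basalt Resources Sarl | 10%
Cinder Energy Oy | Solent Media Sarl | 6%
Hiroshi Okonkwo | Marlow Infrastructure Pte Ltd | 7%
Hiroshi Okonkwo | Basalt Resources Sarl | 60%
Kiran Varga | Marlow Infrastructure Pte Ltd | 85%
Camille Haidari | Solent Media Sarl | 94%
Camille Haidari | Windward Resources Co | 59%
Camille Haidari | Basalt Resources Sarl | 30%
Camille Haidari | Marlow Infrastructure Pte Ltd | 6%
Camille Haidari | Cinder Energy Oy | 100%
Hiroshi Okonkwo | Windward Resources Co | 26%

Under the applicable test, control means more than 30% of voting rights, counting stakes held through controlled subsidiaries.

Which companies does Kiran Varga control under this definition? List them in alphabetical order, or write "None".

Kiran holds 85% of Marlow, so Kiran controls Marlow.
No other company's threshold is met.

Marlow Infrastructure Pte Ltd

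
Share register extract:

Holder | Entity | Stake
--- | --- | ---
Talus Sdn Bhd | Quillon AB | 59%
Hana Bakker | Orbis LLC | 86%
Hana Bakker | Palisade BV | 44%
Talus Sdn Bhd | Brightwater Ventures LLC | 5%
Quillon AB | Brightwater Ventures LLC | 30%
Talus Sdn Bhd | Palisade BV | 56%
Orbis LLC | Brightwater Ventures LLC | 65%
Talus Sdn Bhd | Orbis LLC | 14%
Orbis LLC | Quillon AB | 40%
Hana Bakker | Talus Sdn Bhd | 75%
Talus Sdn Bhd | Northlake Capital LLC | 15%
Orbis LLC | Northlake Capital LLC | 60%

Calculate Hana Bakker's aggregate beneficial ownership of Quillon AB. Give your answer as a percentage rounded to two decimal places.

Hana reaches Quillon along 3 paths.
Via Talus: 75% × 59% = 44.25%.
Via Talus → Orbis: 75% × 14% × 40% = 4.2%.
Via Orbis: 86% × 40% = 34.4%.
Total: 44.25% + 4.2% + 34.4% = 82.85%.

82.85%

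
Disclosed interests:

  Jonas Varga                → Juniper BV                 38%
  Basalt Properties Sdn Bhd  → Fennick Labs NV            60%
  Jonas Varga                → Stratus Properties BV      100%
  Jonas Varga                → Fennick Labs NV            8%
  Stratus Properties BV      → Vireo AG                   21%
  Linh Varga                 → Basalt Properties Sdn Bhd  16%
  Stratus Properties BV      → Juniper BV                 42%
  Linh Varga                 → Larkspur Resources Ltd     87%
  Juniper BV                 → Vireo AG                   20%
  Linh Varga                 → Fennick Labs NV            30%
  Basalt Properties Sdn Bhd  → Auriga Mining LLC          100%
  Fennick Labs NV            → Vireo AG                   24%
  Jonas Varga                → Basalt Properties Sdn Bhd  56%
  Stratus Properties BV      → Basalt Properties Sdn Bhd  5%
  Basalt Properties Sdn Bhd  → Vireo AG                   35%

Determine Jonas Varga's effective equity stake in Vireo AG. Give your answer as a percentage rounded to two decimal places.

Jonas reaches Vireo along 8 paths.
Via Stratus → Basalt → Fennick: 100% × 5% × 60% × 24% = 0.72%.
Via Basalt → Fennick: 56% × 60% × 24% = 8.064%.
Via Fennick: 8% × 24% = 1.92%.
Via Juniper: 38% × 20% = 7.6%.
Via Stratus → Juniper: 100% × 42% × 20% = 8.4%.
Via Stratus → Basalt: 100% × 5% × 35% = 1.75%.
Via Basalt: 56% × 35% = 19.6%.
Via Stratus: 100% × 21% = 21%.
Total: 0.72% + 8.064% + 1.92% + 7.6% + 8.4% + 1.75% + 19.6% + 21% = 69.054%.
Rounded: 69.05%.

69.05%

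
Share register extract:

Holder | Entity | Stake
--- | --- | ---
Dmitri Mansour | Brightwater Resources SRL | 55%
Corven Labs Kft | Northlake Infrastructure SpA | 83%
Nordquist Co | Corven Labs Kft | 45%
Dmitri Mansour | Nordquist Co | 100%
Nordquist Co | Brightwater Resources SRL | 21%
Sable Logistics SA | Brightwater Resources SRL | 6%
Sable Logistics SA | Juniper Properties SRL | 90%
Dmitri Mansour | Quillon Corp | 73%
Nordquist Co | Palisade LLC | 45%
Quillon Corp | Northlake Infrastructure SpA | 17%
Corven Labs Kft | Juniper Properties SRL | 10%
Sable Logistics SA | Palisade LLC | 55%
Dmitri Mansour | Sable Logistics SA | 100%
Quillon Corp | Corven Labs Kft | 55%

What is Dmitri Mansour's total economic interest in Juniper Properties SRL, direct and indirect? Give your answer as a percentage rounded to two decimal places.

98.52%

Dmitri reaches Juniper along 3 paths.
Via Sable: 100% × 90% = 90%.
Via Nordquist → Corven: 100% × 45% × 10% = 4.5%.
Via Quillon → Corven: 73% × 55% × 10% = 4.015%.
Total: 90% + 4.5% + 4.015% = 98.515%.
Rounded: 98.52%.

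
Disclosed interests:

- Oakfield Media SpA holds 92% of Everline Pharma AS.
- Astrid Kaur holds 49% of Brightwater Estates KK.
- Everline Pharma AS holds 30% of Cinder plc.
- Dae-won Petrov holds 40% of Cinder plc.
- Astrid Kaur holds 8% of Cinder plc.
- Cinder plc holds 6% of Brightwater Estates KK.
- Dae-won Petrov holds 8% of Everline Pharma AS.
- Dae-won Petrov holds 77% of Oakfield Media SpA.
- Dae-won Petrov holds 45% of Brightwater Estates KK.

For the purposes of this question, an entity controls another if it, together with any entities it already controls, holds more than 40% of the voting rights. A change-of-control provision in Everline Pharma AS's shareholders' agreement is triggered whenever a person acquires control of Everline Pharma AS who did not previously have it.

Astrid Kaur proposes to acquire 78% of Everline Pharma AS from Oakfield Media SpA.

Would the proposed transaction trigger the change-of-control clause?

Yes

The purchase adds only to Astrid's holdings (Oakfield's stake shrinks), so Astrid is the only person who could newly come to control Everline.
Astrid holds 49% of Brightwater, so Astrid controls Brightwater.
Neither Astrid nor any entity Astrid controls holds any voting interest in Everline.
So before the transaction, Astrid does not control Everline.
After the purchase, Astrid holds 78% of Everline directly, and Oakfield's stake falls to 14%.
Astrid holds 78% of Everline, so Astrid controls Everline.
Astrid did not control Everline before and does after, so the clause is triggered.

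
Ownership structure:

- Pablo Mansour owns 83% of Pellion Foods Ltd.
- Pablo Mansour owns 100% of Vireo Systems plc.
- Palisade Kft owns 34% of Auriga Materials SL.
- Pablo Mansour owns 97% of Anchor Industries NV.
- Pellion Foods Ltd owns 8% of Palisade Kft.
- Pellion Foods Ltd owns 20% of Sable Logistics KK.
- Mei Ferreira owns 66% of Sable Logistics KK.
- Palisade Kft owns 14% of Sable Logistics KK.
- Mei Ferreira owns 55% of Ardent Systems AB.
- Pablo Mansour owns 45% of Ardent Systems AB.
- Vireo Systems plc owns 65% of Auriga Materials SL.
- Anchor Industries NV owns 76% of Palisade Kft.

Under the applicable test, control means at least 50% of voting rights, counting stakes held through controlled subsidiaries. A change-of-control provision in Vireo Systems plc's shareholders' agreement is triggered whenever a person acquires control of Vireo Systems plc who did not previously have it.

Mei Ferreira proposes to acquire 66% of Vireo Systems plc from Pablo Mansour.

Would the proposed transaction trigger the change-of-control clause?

Yes

The purchase adds only to Mei's holdings (Pablo's stake shrinks), so Mei is the only person who could newly come to control Vireo.
Mei holds 55% of Ardent, so Mei controls Ardent.
Mei holds 66% of Sable, so Mei controls Sable.
Neither Mei nor any entity Mei controls holds any voting interest in Vireo.
So before the transaction, Mei does not control Vireo.
After the purchase, Mei holds 66% of Vireo directly, and Pablo's stake falls to 34%.
Mei holds 66% of Vireo, so Mei controls Vireo.
Mei did not control Vireo before and does after, so the clause is triggered.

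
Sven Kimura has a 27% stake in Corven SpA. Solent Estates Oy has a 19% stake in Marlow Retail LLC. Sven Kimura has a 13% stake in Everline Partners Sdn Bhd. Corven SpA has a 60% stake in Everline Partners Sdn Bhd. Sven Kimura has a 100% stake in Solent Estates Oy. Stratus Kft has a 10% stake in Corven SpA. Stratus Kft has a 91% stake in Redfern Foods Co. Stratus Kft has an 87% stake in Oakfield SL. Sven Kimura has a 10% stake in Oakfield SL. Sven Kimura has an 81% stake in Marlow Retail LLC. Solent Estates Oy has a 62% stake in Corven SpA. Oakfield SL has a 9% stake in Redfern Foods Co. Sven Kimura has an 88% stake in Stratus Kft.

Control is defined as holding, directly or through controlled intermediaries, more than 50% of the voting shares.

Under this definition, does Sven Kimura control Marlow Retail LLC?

Sven holds 100% of Solent, so Sven controls Solent.
Solent and Sven together hold 19% + 81% = 100% of Marlow, so Sven controls Marlow.

Yes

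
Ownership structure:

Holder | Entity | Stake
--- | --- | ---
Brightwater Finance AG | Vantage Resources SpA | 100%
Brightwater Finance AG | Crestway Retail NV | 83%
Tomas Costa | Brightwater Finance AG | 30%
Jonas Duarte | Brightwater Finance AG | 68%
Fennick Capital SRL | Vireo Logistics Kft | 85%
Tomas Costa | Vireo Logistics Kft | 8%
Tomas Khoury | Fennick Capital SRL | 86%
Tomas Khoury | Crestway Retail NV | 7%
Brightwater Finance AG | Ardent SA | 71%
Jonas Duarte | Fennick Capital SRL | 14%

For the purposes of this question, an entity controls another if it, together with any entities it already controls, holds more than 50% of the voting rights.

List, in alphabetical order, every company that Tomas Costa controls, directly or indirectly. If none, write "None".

None

Tomas Costa's largest direct stake is 30% in Brightwater, which does not meet the threshold.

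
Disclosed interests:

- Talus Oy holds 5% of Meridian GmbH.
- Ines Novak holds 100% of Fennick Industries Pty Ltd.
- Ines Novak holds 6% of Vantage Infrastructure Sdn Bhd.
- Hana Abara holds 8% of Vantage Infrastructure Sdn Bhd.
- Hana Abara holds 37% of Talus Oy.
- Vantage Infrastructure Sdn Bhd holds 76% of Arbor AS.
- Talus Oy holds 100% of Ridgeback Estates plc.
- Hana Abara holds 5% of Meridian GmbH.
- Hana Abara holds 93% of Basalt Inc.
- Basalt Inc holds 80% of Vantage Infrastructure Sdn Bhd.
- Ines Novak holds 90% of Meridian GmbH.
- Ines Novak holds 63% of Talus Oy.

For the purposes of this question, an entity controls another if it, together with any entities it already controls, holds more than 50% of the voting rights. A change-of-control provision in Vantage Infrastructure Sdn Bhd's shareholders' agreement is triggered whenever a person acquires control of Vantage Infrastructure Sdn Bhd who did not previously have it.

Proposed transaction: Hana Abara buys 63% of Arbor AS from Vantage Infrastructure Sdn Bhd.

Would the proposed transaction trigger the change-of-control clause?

The purchase adds only to Hana's holdings (Vantage's stake shrinks), so Hana is the only person who could newly come to control Vantage.
Hana holds 93% of Basalt, so Hana controls Basalt.
Basalt and Hana together hold 80% + 8% = 88% of Vantage, so Hana controls Vantage.
So Hana already controls Vantage before the transaction.
After the purchase, Hana holds 63% of Arbor directly, and Vantage's stake falls to 13%.
Hana controlled Vantage already, so this is not a new person acquiring control; every other person's position is unchanged or reduced.
No new person acquires control, so the clause is not triggered.

No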